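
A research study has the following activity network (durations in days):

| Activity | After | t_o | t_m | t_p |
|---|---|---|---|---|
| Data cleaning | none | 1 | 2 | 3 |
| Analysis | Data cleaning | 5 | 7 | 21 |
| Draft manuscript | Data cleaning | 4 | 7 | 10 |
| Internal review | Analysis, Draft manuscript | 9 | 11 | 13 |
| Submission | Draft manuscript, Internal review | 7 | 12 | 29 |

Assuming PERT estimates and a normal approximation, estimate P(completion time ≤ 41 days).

0.862

te_Data cleaning = (1 + 4·2 + 3)/6 = 12/6 = 2; σ²_Data cleaning = ((3−1)/6)² = 0.111
te_Analysis = (5 + 4·7 + 21)/6 = 54/6 = 9; σ²_Analysis = ((21−5)/6)² = 7.111
te_Draft manuscript = (4 + 4·7 + 10)/6 = 42/6 = 7; σ²_Draft manuscript = ((10−4)/6)² = 1.000
te_Internal review = (9 + 4·11 + 13)/6 = 66/6 = 11; σ²_Internal review = ((13−9)/6)² = 0.444
te_Submission = (7 + 4·12 + 29)/6 = 84/6 = 14; σ²_Submission = ((29−7)/6)² = 13.444

Forward pass:
ES_Data cleaning = 0; EF_Data cleaning = 2
ES_Analysis = 2; EF_Analysis = 2+9 = 11
ES_Draft manuscript = 2; EF_Draft manuscript = 2+7 = 9
ES_Internal review = max(EF_Analysis=11, EF_Draft manuscript=9) = 11; EF_Internal review = 11+11 = 22
ES_Submission = max(EF_Draft manuscript=9, EF_Internal review=22) = 22; EF_Submission = 22+14 = 36
Expected project duration μ = 36 days. Critical path: Data cleaning → Analysis → Internal review → Submission.

Variance along critical path = 0.111 + 7.111 + 0.444 + 13.444 = 21.111; σ = √21.111 = 4.595 days.
Z = (41 − 36) / 4.595 = 1.088
P(T ≤ 41) = Φ(1.088) ≈ 0.862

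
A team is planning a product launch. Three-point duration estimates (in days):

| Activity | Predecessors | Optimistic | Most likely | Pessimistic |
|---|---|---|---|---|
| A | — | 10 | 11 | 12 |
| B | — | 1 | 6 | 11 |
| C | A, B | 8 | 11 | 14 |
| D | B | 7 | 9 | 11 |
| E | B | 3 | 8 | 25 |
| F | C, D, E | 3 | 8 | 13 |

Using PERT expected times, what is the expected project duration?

30 days

te_A = (10 + 4·11 + 12)/6 = 66/6 = 11
te_B = (1 + 4·6 + 11)/6 = 36/6 = 6
te_C = (8 + 4·11 + 14)/6 = 66/6 = 11
te_D = (7 + 4·9 + 11)/6 = 54/6 = 9
te_E = (3 + 4·8 + 25)/6 = 60/6 = 10
te_F = (3 + 4·8 + 13)/6 = 48/6 = 8

Forward pass:
ES_A = 0; EF_A = 11
ES_B = 0; EF_B = 6
ES_C = max(EF_A=11, EF_B=6) = 11; EF_C = 11+11 = 22
ES_D = 6; EF_D = 6+9 = 15
ES_E = 6; EF_E = 6+10 = 16
ES_F = max(EF_C=22, EF_D=15, EF_E=16) = 22; EF_F = 22+8 = 30
Expected project duration μ = 30 days. Critical path: A → C → F.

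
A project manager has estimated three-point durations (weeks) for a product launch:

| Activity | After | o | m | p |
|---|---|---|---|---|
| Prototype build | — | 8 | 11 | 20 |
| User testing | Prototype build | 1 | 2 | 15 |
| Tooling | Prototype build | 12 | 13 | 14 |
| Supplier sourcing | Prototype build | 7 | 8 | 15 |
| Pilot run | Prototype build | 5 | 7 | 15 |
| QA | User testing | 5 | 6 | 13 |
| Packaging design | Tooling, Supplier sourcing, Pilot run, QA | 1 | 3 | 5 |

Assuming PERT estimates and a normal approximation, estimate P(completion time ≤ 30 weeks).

te_Prototype build = (8 + 4·11 + 20)/6 = 72/6 = 12; σ²_Prototype build = ((20−8)/6)² = 4.000
te_User testing = (1 + 4·2 + 15)/6 = 24/6 = 4; σ²_User testing = ((15−1)/6)² = 5.444
te_Tooling = (12 + 4·13 + 14)/6 = 78/6 = 13; σ²_Tooling = ((14−12)/6)² = 0.111
te_Supplier sourcing = (7 + 4·8 + 15)/6 = 54/6 = 9; σ²_Supplier sourcing = ((15−7)/6)² = 1.778
te_Pilot run = (5 + 4·7 + 15)/6 = 48/6 = 8; σ²_Pilot run = ((15−5)/6)² = 2.778
te_QA = (5 + 4·6 + 13)/6 = 42/6 = 7; σ²_QA = ((13−5)/6)² = 1.778
te_Packaging design = (1 + 4·3 + 5)/6 = 18/6 = 3; σ²_Packaging design = ((5−1)/6)² = 0.444

Forward pass:
ES_Prototype build = 0; EF_Prototype build = 12
ES_User testing = 12; EF_User testing = 12+4 = 16
ES_Tooling = 12; EF_Tooling = 12+13 = 25
ES_Supplier sourcing = 12; EF_Supplier sourcing = 12+9 = 21
ES_Pilot run = 12; EF_Pilot run = 12+8 = 20
ES_QA = 16; EF_QA = 16+7 = 23
ES_Packaging design = max(EF_Tooling=25, EF_Supplier sourcing=21, EF_Pilot run=20, EF_QA=23) = 25; EF_Packaging design = 25+3 = 28
Expected project duration μ = 28 weeks. Critical path: Prototype build → Tooling → Packaging design.

Variance along critical path = 4.000 + 0.111 + 0.444 = 4.556; σ = √4.556 = 2.134 weeks.
Z = (30 − 28) / 2.134 = 0.937
P(T ≤ 30) = Φ(0.937) ≈ 0.826

0.826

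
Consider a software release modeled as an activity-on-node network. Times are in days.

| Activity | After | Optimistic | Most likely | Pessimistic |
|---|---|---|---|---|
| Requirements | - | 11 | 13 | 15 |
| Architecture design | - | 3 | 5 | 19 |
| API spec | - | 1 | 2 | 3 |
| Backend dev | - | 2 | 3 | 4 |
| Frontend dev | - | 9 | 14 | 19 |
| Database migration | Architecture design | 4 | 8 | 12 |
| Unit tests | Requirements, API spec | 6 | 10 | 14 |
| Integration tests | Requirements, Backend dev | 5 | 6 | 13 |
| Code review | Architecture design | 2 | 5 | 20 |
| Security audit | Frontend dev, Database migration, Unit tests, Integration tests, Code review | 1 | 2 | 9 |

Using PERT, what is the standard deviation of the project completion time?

te_Requirements = (11 + 4·13 + 15)/6 = 78/6 = 13; σ²_Requirements = ((15−11)/6)² = 0.444
te_Architecture design = (3 + 4·5 + 19)/6 = 42/6 = 7; σ²_Architecture design = ((19−3)/6)² = 7.111
te_API spec = (1 + 4·2 + 3)/6 = 12/6 = 2; σ²_API spec = ((3−1)/6)² = 0.111
te_Backend dev = (2 + 4·3 + 4)/6 = 18/6 = 3; σ²_Backend dev = ((4−2)/6)² = 0.111
te_Frontend dev = (9 + 4·14 + 19)/6 = 84/6 = 14; σ²_Frontend dev = ((19−9)/6)² = 2.778
te_Database migration = (4 + 4·8 + 12)/6 = 48/6 = 8; σ²_Database migration = ((12−4)/6)² = 1.778
te_Unit tests = (6 + 4·10 + 14)/6 = 60/6 = 10; σ²_Unit tests = ((14−6)/6)² = 1.778
te_Integration tests = (5 + 4·6 + 13)/6 = 42/6 = 7; σ²_Integration tests = ((13−5)/6)² = 1.778
te_Code review = (2 + 4·5 + 20)/6 = 42/6 = 7; σ²_Code review = ((20−2)/6)² = 9.000
te_Security audit = (1 + 4·2 + 9)/6 = 18/6 = 3; σ²_Security audit = ((9−1)/6)² = 1.778

Forward pass:
ES_Requirements = 0; EF_Requirements = 13
ES_Architecture design = 0; EF_Architecture design = 7
ES_API spec = 0; EF_API spec = 2
ES_Backend dev = 0; EF_Backend dev = 3
ES_Frontend dev = 0; EF_Frontend dev = 14
ES_Database migration = 7; EF_Database migration = 7+8 = 15
ES_Unit tests = max(EF_Requirements=13, EF_API spec=2) = 13; EF_Unit tests = 13+10 = 23
ES_Integration tests = max(EF_Requirements=13, EF_Backend dev=3) = 13; EF_Integration tests = 13+7 = 20
ES_Code review = 7; EF_Code review = 7+7 = 14
ES_Security audit = max(EF_Frontend dev=14, EF_Database migration=15, EF_Unit tests=23, EF_Integration tests=20, EF_Code review=14) = 23; EF_Security audit = 23+3 = 26
Expected project duration μ = 26 days. Critical path: Requirements → Unit tests → Security audit.

Variance along critical path = 0.444 + 1.778 + 1.778 = 4.000
σ = √4.000 = 2.000 days

2.00 days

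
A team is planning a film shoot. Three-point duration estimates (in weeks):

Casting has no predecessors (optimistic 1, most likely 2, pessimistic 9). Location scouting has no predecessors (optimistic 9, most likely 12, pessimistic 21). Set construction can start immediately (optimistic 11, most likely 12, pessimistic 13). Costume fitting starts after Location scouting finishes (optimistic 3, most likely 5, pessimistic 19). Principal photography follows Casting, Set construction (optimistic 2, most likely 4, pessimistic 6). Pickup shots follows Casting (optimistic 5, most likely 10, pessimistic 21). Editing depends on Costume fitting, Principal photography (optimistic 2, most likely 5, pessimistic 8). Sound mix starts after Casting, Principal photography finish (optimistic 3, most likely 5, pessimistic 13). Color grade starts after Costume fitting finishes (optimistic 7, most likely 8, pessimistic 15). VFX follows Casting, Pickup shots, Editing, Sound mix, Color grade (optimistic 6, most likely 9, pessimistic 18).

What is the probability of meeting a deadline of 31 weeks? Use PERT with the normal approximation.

0.026

te_Casting = (1 + 4·2 + 9)/6 = 18/6 = 3; σ²_Casting = ((9−1)/6)² = 1.778
te_Location scouting = (9 + 4·12 + 21)/6 = 78/6 = 13; σ²_Location scouting = ((21−9)/6)² = 4.000
te_Set construction = (11 + 4·12 + 13)/6 = 72/6 = 12; σ²_Set construction = ((13−11)/6)² = 0.111
te_Costume fitting = (3 + 4·5 + 19)/6 = 42/6 = 7; σ²_Costume fitting = ((19−3)/6)² = 7.111
te_Principal photography = (2 + 4·4 + 6)/6 = 24/6 = 4; σ²_Principal photography = ((6−2)/6)² = 0.444
te_Pickup shots = (5 + 4·10 + 21)/6 = 66/6 = 11; σ²_Pickup shots = ((21−5)/6)² = 7.111
te_Editing = (2 + 4·5 + 8)/6 = 30/6 = 5; σ²_Editing = ((8−2)/6)² = 1.000
te_Sound mix = (3 + 4·5 + 13)/6 = 36/6 = 6; σ²_Sound mix = ((13−3)/6)² = 2.778
te_Color grade = (7 + 4·8 + 15)/6 = 54/6 = 9; σ²_Color grade = ((15−7)/6)² = 1.778
te_VFX = (6 + 4·9 + 18)/6 = 60/6 = 10; σ²_VFX = ((18−6)/6)² = 4.000

Forward pass:
ES_Casting = 0; EF_Casting = 3
ES_Location scouting = 0; EF_Location scouting = 13
ES_Set construction = 0; EF_Set construction = 12
ES_Costume fitting = 13; EF_Costume fitting = 13+7 = 20
ES_Principal photography = max(EF_Casting=3, EF_Set construction=12) = 12; EF_Principal photography = 12+4 = 16
ES_Pickup shots = 3; EF_Pickup shots = 3+11 = 14
ES_Editing = max(EF_Costume fitting=20, EF_Principal photography=16) = 20; EF_Editing = 20+5 = 25
ES_Sound mix = max(EF_Casting=3, EF_Principal photography=16) = 16; EF_Sound mix = 16+6 = 22
ES_Color grade = 20; EF_Color grade = 20+9 = 29
ES_VFX = max(EF_Casting=3, EF_Pickup shots=14, EF_Editing=25, EF_Sound mix=22, EF_Color grade=29) = 29; EF_VFX = 29+10 = 39
Expected project duration μ = 39 weeks. Critical path: Location scouting → Costume fitting → Color grade → VFX.

Variance along critical path = 4.000 + 7.111 + 1.778 + 4.000 = 16.889; σ = √16.889 = 4.110 weeks.
Z = (31 − 39) / 4.110 = -1.947
P(T ≤ 31) = Φ(-1.947) ≈ 0.026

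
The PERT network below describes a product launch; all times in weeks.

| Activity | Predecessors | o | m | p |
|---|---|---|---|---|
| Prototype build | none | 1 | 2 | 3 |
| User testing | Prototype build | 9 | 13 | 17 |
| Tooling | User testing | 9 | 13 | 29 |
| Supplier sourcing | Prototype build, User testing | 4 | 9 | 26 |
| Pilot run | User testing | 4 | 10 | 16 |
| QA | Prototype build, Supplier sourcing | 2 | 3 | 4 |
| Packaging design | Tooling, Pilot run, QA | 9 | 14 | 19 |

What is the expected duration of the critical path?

44 weeks

te_Prototype build = (1 + 4·2 + 3)/6 = 12/6 = 2
te_User testing = (9 + 4·13 + 17)/6 = 78/6 = 13
te_Tooling = (9 + 4·13 + 29)/6 = 90/6 = 15
te_Supplier sourcing = (4 + 4·9 + 26)/6 = 66/6 = 11
te_Pilot run = (4 + 4·10 + 16)/6 = 60/6 = 10
te_QA = (2 + 4·3 + 4)/6 = 18/6 = 3
te_Packaging design = (9 + 4·14 + 19)/6 = 84/6 = 14

Forward pass:
ES_Prototype build = 0; EF_Prototype build = 2
ES_User testing = 2; EF_User testing = 2+13 = 15
ES_Tooling = 15; EF_Tooling = 15+15 = 30
ES_Supplier sourcing = max(EF_Prototype build=2, EF_User testing=15) = 15; EF_Supplier sourcing = 15+11 = 26
ES_Pilot run = 15; EF_Pilot run = 15+10 = 25
ES_QA = max(EF_Prototype build=2, EF_Supplier sourcing=26) = 26; EF_QA = 26+3 = 29
ES_Packaging design = max(EF_Tooling=30, EF_Pilot run=25, EF_QA=29) = 30; EF_Packaging design = 30+14 = 44
Expected project duration μ = 44 weeks. Critical path: Prototype build → User testing → Tooling → Packaging design.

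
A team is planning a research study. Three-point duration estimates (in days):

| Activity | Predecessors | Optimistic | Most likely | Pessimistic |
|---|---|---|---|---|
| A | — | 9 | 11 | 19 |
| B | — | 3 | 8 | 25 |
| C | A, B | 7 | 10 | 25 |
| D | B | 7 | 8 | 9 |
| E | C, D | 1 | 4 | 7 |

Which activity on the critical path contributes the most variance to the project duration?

C

te_A = (9 + 4·11 + 19)/6 = 72/6 = 12; σ²_A = ((19−9)/6)² = 2.778
te_B = (3 + 4·8 + 25)/6 = 60/6 = 10; σ²_B = ((25−3)/6)² = 13.444
te_C = (7 + 4·10 + 25)/6 = 72/6 = 12; σ²_C = ((25−7)/6)² = 9.000
te_D = (7 + 4·8 + 9)/6 = 48/6 = 8; σ²_D = ((9−7)/6)² = 0.111
te_E = (1 + 4·4 + 7)/6 = 24/6 = 4; σ²_E = ((7−1)/6)² = 1.000

Forward pass:
ES_A = 0; EF_A = 12
ES_B = 0; EF_B = 10
ES_C = max(EF_A=12, EF_B=10) = 12; EF_C = 12+12 = 24
ES_D = 10; EF_D = 10+8 = 18
ES_E = max(EF_C=24, EF_D=18) = 24; EF_E = 24+4 = 28
Expected project duration μ = 28 days. Critical path: A → C → E.

Variances on critical path: σ²_A=2.778, σ²_C=9.000, σ²_E=1.000.
Largest is σ²_C = 9.000.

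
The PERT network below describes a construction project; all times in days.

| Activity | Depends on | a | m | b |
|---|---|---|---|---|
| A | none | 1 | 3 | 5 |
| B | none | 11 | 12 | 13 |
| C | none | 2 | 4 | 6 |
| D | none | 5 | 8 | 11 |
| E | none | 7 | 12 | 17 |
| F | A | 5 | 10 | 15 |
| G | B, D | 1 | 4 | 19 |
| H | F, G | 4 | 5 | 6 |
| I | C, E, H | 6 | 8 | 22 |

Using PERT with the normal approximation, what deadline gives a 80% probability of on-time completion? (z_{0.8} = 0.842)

36.4 days

te_A = (1 + 4·3 + 5)/6 = 18/6 = 3; σ²_A = ((5−1)/6)² = 0.444
te_B = (11 + 4·12 + 13)/6 = 72/6 = 12; σ²_B = ((13−11)/6)² = 0.111
te_C = (2 + 4·4 + 6)/6 = 24/6 = 4; σ²_C = ((6−2)/6)² = 0.444
te_D = (5 + 4·8 + 11)/6 = 48/6 = 8; σ²_D = ((11−5)/6)² = 1.000
te_E = (7 + 4·12 + 17)/6 = 72/6 = 12; σ²_E = ((17−7)/6)² = 2.778
te_F = (5 + 4·10 + 15)/6 = 60/6 = 10; σ²_F = ((15−5)/6)² = 2.778
te_G = (1 + 4·4 + 19)/6 = 36/6 = 6; σ²_G = ((19−1)/6)² = 9.000
te_H = (4 + 4·5 + 6)/6 = 30/6 = 5; σ²_H = ((6−4)/6)² = 0.111
te_I = (6 + 4·8 + 22)/6 = 60/6 = 10; σ²_I = ((22−6)/6)² = 7.111

Forward pass:
ES_A = 0; EF_A = 3
ES_B = 0; EF_B = 12
ES_C = 0; EF_C = 4
ES_D = 0; EF_D = 8
ES_E = 0; EF_E = 12
ES_F = 3; EF_F = 3+10 = 13
ES_G = max(EF_B=12, EF_D=8) = 12; EF_G = 12+6 = 18
ES_H = max(EF_F=13, EF_G=18) = 18; EF_H = 18+5 = 23
ES_I = max(EF_C=4, EF_E=12, EF_H=23) = 23; EF_I = 23+10 = 33
Expected project duration μ = 33 days. Critical path: B → G → H → I.

Variance along critical path = 0.111 + 9.000 + 0.111 + 7.111 = 16.333; σ = 4.041 days.
D = μ + z·σ = 33 + 0.842·4.041 = 36.4 days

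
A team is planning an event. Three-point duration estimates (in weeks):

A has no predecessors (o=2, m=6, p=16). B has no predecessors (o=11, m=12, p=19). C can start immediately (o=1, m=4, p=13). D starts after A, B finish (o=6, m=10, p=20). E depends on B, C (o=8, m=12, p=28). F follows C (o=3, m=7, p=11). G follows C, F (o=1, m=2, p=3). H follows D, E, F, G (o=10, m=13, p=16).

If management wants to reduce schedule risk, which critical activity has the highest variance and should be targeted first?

te_A = (2 + 4·6 + 16)/6 = 42/6 = 7; σ²_A = ((16−2)/6)² = 5.444
te_B = (11 + 4·12 + 19)/6 = 78/6 = 13; σ²_B = ((19−11)/6)² = 1.778
te_C = (1 + 4·4 + 13)/6 = 30/6 = 5; σ²_C = ((13−1)/6)² = 4.000
te_D = (6 + 4·10 + 20)/6 = 66/6 = 11; σ²_D = ((20−6)/6)² = 5.444
te_E = (8 + 4·12 + 28)/6 = 84/6 = 14; σ²_E = ((28−8)/6)² = 11.111
te_F = (3 + 4·7 + 11)/6 = 42/6 = 7; σ²_F = ((11−3)/6)² = 1.778
te_G = (1 + 4·2 + 3)/6 = 12/6 = 2; σ²_G = ((3−1)/6)² = 0.111
te_H = (10 + 4·13 + 16)/6 = 78/6 = 13; σ²_H = ((16−10)/6)² = 1.000

Forward pass:
ES_A = 0; EF_A = 7
ES_B = 0; EF_B = 13
ES_C = 0; EF_C = 5
ES_D = max(EF_A=7, EF_B=13) = 13; EF_D = 13+11 = 24
ES_E = max(EF_B=13, EF_C=5) = 13; EF_E = 13+14 = 27
ES_F = 5; EF_F = 5+7 = 12
ES_G = max(EF_C=5, EF_F=12) = 12; EF_G = 12+2 = 14
ES_H = max(EF_D=24, EF_E=27, EF_F=12, EF_G=14) = 27; EF_H = 27+13 = 40
Expected project duration μ = 40 weeks. Critical path: B → E → H.

Variances on critical path: σ²_B=1.778, σ²_E=11.111, σ²_H=1.000.
Largest is σ²_E = 11.111.

E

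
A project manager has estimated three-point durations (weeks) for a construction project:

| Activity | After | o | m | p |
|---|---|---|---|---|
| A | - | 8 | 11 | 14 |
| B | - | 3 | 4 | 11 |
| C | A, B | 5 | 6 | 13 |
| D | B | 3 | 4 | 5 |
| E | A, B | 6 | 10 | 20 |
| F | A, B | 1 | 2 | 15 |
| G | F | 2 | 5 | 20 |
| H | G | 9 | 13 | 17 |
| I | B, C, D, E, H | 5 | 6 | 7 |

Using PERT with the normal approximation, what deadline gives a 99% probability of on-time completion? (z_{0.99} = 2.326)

50.7 weeks

te_A = (8 + 4·11 + 14)/6 = 66/6 = 11; σ²_A = ((14−8)/6)² = 1.000
te_B = (3 + 4·4 + 11)/6 = 30/6 = 5; σ²_B = ((11−3)/6)² = 1.778
te_C = (5 + 4·6 + 13)/6 = 42/6 = 7; σ²_C = ((13−5)/6)² = 1.778
te_D = (3 + 4·4 + 5)/6 = 24/6 = 4; σ²_D = ((5−3)/6)² = 0.111
te_E = (6 + 4·10 + 20)/6 = 66/6 = 11; σ²_E = ((20−6)/6)² = 5.444
te_F = (1 + 4·2 + 15)/6 = 24/6 = 4; σ²_F = ((15−1)/6)² = 5.444
te_G = (2 + 4·5 + 20)/6 = 42/6 = 7; σ²_G = ((20−2)/6)² = 9.000
te_H = (9 + 4·13 + 17)/6 = 78/6 = 13; σ²_H = ((17−9)/6)² = 1.778
te_I = (5 + 4·6 + 7)/6 = 36/6 = 6; σ²_I = ((7−5)/6)² = 0.111

Forward pass:
ES_A = 0; EF_A = 11
ES_B = 0; EF_B = 5
ES_C = max(EF_A=11, EF_B=5) = 11; EF_C = 11+7 = 18
ES_D = 5; EF_D = 5+4 = 9
ES_E = max(EF_A=11, EF_B=5) = 11; EF_E = 11+11 = 22
ES_F = max(EF_A=11, EF_B=5) = 11; EF_F = 11+4 = 15
ES_G = 15; EF_G = 15+7 = 22
ES_H = 22; EF_H = 22+13 = 35
ES_I = max(EF_B=5, EF_C=18, EF_D=9, EF_E=22, EF_H=35) = 35; EF_I = 35+6 = 41
Expected project duration μ = 41 weeks. Critical path: A → F → G → H → I.

Variance along critical path = 1.000 + 5.444 + 9.000 + 1.778 + 0.111 = 17.333; σ = 4.163 weeks.
D = μ + z·σ = 41 + 2.326·4.163 = 50.7 weeks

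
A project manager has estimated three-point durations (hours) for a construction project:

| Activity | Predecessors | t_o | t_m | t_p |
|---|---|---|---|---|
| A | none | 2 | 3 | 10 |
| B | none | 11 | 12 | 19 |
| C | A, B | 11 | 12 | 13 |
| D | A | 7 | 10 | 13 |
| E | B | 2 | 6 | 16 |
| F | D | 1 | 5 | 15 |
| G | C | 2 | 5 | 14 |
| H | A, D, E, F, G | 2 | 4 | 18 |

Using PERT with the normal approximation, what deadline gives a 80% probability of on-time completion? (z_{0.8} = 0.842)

te_A = (2 + 4·3 + 10)/6 = 24/6 = 4; σ²_A = ((10−2)/6)² = 1.778
te_B = (11 + 4·12 + 19)/6 = 78/6 = 13; σ²_B = ((19−11)/6)² = 1.778
te_C = (11 + 4·12 + 13)/6 = 72/6 = 12; σ²_C = ((13−11)/6)² = 0.111
te_D = (7 + 4·10 + 13)/6 = 60/6 = 10; σ²_D = ((13−7)/6)² = 1.000
te_E = (2 + 4·6 + 16)/6 = 42/6 = 7; σ²_E = ((16−2)/6)² = 5.444
te_F = (1 + 4·5 + 15)/6 = 36/6 = 6; σ²_F = ((15−1)/6)² = 5.444
te_G = (2 + 4·5 + 14)/6 = 36/6 = 6; σ²_G = ((14−2)/6)² = 4.000
te_H = (2 + 4·4 + 18)/6 = 36/6 = 6; σ²_H = ((18−2)/6)² = 7.111

Forward pass:
ES_A = 0; EF_A = 4
ES_B = 0; EF_B = 13
ES_C = max(EF_A=4, EF_B=13) = 13; EF_C = 13+12 = 25
ES_D = 4; EF_D = 4+10 = 14
ES_E = 13; EF_E = 13+7 = 20
ES_F = 14; EF_F = 14+6 = 20
ES_G = 25; EF_G = 25+6 = 31
ES_H = max(EF_A=4, EF_D=14, EF_E=20, EF_F=20, EF_G=31) = 31; EF_H = 31+6 = 37
Expected project duration μ = 37 hours. Critical path: B → C → G → H.

Variance along critical path = 1.778 + 0.111 + 4.000 + 7.111 = 13.000; σ = 3.606 hours.
D = μ + z·σ = 37 + 0.842·3.606 = 40.0 hours

40.0 hours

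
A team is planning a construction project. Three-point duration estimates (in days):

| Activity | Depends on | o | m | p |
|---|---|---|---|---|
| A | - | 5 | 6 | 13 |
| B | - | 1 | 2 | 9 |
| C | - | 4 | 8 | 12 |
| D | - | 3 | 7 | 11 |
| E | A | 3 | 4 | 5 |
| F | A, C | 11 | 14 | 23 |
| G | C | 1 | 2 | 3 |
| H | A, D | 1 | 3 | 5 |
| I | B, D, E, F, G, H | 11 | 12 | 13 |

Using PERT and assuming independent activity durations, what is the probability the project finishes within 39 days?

te_A = (5 + 4·6 + 13)/6 = 42/6 = 7; σ²_A = ((13−5)/6)² = 1.778
te_B = (1 + 4·2 + 9)/6 = 18/6 = 3; σ²_B = ((9−1)/6)² = 1.778
te_C = (4 + 4·8 + 12)/6 = 48/6 = 8; σ²_C = ((12−4)/6)² = 1.778
te_D = (3 + 4·7 + 11)/6 = 42/6 = 7; σ²_D = ((11−3)/6)² = 1.778
te_E = (3 + 4·4 + 5)/6 = 24/6 = 4; σ²_E = ((5−3)/6)² = 0.111
te_F = (11 + 4·14 + 23)/6 = 90/6 = 15; σ²_F = ((23−11)/6)² = 4.000
te_G = (1 + 4·2 + 3)/6 = 12/6 = 2; σ²_G = ((3−1)/6)² = 0.111
te_H = (1 + 4·3 + 5)/6 = 18/6 = 3; σ²_H = ((5−1)/6)² = 0.444
te_I = (11 + 4·12 + 13)/6 = 72/6 = 12; σ²_I = ((13−11)/6)² = 0.111

Forward pass:
ES_A = 0; EF_A = 7
ES_B = 0; EF_B = 3
ES_C = 0; EF_C = 8
ES_D = 0; EF_D = 7
ES_E = 7; EF_E = 7+4 = 11
ES_F = max(EF_A=7, EF_C=8) = 8; EF_F = 8+15 = 23
ES_G = 8; EF_G = 8+2 = 10
ES_H = max(EF_A=7, EF_D=7) = 7; EF_H = 7+3 = 10
ES_I = max(EF_B=3, EF_D=7, EF_E=11, EF_F=23, EF_G=10, EF_H=10) = 23; EF_I = 23+12 = 35
Expected project duration μ = 35 days. Critical path: C → F → I.

Variance along critical path = 1.778 + 4.000 + 0.111 = 5.889; σ = √5.889 = 2.427 days.
Z = (39 − 35) / 2.427 = 1.648
P(T ≤ 39) = Φ(1.648) ≈ 0.950

0.950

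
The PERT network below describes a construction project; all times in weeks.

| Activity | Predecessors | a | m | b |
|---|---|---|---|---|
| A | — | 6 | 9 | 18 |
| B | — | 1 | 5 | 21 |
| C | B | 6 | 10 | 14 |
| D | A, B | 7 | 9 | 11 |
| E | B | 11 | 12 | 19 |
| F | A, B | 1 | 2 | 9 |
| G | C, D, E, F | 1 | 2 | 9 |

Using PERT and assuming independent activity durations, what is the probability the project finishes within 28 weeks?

te_A = (6 + 4·9 + 18)/6 = 60/6 = 10; σ²_A = ((18−6)/6)² = 4.000
te_B = (1 + 4·5 + 21)/6 = 42/6 = 7; σ²_B = ((21−1)/6)² = 11.111
te_C = (6 + 4·10 + 14)/6 = 60/6 = 10; σ²_C = ((14−6)/6)² = 1.778
te_D = (7 + 4·9 + 11)/6 = 54/6 = 9; σ²_D = ((11−7)/6)² = 0.444
te_E = (11 + 4·12 + 19)/6 = 78/6 = 13; σ²_E = ((19−11)/6)² = 1.778
te_F = (1 + 4·2 + 9)/6 = 18/6 = 3; σ²_F = ((9−1)/6)² = 1.778
te_G = (1 + 4·2 + 9)/6 = 18/6 = 3; σ²_G = ((9−1)/6)² = 1.778

Forward pass:
ES_A = 0; EF_A = 10
ES_B = 0; EF_B = 7
ES_C = 7; EF_C = 7+10 = 17
ES_D = max(EF_A=10, EF_B=7) = 10; EF_D = 10+9 = 19
ES_E = 7; EF_E = 7+13 = 20
ES_F = max(EF_A=10, EF_B=7) = 10; EF_F = 10+3 = 13
ES_G = max(EF_C=17, EF_D=19, EF_E=20, EF_F=13) = 20; EF_G = 20+3 = 23
Expected project duration μ = 23 weeks. Critical path: B → E → G.

Variance along critical path = 11.111 + 1.778 + 1.778 = 14.667; σ = √14.667 = 3.830 weeks.
Z = (28 − 23) / 3.830 = 1.306
P(T ≤ 28) = Φ(1.306) ≈ 0.904

0.904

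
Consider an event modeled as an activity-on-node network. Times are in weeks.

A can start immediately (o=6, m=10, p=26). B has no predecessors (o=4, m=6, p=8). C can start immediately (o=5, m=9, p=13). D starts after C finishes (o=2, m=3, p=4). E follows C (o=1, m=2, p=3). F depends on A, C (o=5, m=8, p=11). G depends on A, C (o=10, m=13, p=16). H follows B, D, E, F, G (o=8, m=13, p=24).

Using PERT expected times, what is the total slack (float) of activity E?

te_A = (6 + 4·10 + 26)/6 = 72/6 = 12
te_B = (4 + 4·6 + 8)/6 = 36/6 = 6
te_C = (5 + 4·9 + 13)/6 = 54/6 = 9
te_D = (2 + 4·3 + 4)/6 = 18/6 = 3
te_E = (1 + 4·2 + 3)/6 = 12/6 = 2
te_F = (5 + 4·8 + 11)/6 = 48/6 = 8
te_G = (10 + 4·13 + 16)/6 = 78/6 = 13
te_H = (8 + 4·13 + 24)/6 = 84/6 = 14

Forward pass:
ES_A = 0; EF_A = 12
ES_B = 0; EF_B = 6
ES_C = 0; EF_C = 9
ES_D = 9; EF_D = 9+3 = 12
ES_E = 9; EF_E = 9+2 = 11
ES_F = max(EF_A=12, EF_C=9) = 12; EF_F = 12+8 = 20
ES_G = max(EF_A=12, EF_C=9) = 12; EF_G = 12+13 = 25
ES_H = max(EF_B=6, EF_D=12, EF_E=11, EF_F=20, EF_G=25) = 25; EF_H = 25+14 = 39
Expected project duration μ = 39 weeks. Critical path: A → G → H.

Backward pass:
LF_H = 39; LS_H = 39−14 = 25
LF_G = LS_H = 25; LS_G = 25−13 = 12
LF_F = LS_H = 25; LS_F = 25−8 = 17
LF_E = LS_H = 25; LS_E = 25−2 = 23
LF_D = LS_H = 25; LS_D = 25−3 = 22
LF_C = min(LS_D=22, LS_E=23, LS_F=17, LS_G=12) = 12; LS_C = 12−9 = 3
LF_B = LS_H = 25; LS_B = 25−6 = 19
LF_A = min(LS_F=17, LS_G=12) = 12; LS_A = 12−12 = 0
Slack_E = LS_E − ES_E = 23 − 9 = 14

14 weeks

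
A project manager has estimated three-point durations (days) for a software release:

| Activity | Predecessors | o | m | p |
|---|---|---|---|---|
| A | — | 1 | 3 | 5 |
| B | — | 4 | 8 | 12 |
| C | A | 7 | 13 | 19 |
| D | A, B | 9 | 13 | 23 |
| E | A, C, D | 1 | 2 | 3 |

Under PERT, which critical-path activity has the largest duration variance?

D

te_A = (1 + 4·3 + 5)/6 = 18/6 = 3; σ²_A = ((5−1)/6)² = 0.444
te_B = (4 + 4·8 + 12)/6 = 48/6 = 8; σ²_B = ((12−4)/6)² = 1.778
te_C = (7 + 4·13 + 19)/6 = 78/6 = 13; σ²_C = ((19−7)/6)² = 4.000
te_D = (9 + 4·13 + 23)/6 = 84/6 = 14; σ²_D = ((23−9)/6)² = 5.444
te_E = (1 + 4·2 + 3)/6 = 12/6 = 2; σ²_E = ((3−1)/6)² = 0.111

Forward pass:
ES_A = 0; EF_A = 3
ES_B = 0; EF_B = 8
ES_C = 3; EF_C = 3+13 = 16
ES_D = max(EF_A=3, EF_B=8) = 8; EF_D = 8+14 = 22
ES_E = max(EF_A=3, EF_C=16, EF_D=22) = 22; EF_E = 22+2 = 24
Expected project duration μ = 24 days. Critical path: B → D → E.

Variances on critical path: σ²_B=1.778, σ²_D=5.444, σ²_E=0.111.
Largest is σ²_D = 5.444.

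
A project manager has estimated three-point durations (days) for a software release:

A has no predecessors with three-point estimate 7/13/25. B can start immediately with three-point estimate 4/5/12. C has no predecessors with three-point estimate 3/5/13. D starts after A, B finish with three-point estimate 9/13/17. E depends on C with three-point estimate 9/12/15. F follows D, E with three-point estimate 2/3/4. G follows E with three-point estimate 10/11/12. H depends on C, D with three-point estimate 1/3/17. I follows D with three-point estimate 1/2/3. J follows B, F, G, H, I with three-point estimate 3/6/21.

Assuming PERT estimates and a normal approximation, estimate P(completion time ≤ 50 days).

te_A = (7 + 4·13 + 25)/6 = 84/6 = 14; σ²_A = ((25−7)/6)² = 9.000
te_B = (4 + 4·5 + 12)/6 = 36/6 = 6; σ²_B = ((12−4)/6)² = 1.778
te_C = (3 + 4·5 + 13)/6 = 36/6 = 6; σ²_C = ((13−3)/6)² = 2.778
te_D = (9 + 4·13 + 17)/6 = 78/6 = 13; σ²_D = ((17−9)/6)² = 1.778
te_E = (9 + 4·12 + 15)/6 = 72/6 = 12; σ²_E = ((15−9)/6)² = 1.000
te_F = (2 + 4·3 + 4)/6 = 18/6 = 3; σ²_F = ((4−2)/6)² = 0.111
te_G = (10 + 4·11 + 12)/6 = 66/6 = 11; σ²_G = ((12−10)/6)² = 0.111
te_H = (1 + 4·3 + 17)/6 = 30/6 = 5; σ²_H = ((17−1)/6)² = 7.111
te_I = (1 + 4·2 + 3)/6 = 12/6 = 2; σ²_I = ((3−1)/6)² = 0.111
te_J = (3 + 4·6 + 21)/6 = 48/6 = 8; σ²_J = ((21−3)/6)² = 9.000

Forward pass:
ES_A = 0; EF_A = 14
ES_B = 0; EF_B = 6
ES_C = 0; EF_C = 6
ES_D = max(EF_A=14, EF_B=6) = 14; EF_D = 14+13 = 27
ES_E = 6; EF_E = 6+12 = 18
ES_F = max(EF_D=27, EF_E=18) = 27; EF_F = 27+3 = 30
ES_G = 18; EF_G = 18+11 = 29
ES_H = max(EF_C=6, EF_D=27) = 27; EF_H = 27+5 = 32
ES_I = 27; EF_I = 27+2 = 29
ES_J = max(EF_B=6, EF_F=30, EF_G=29, EF_H=32, EF_I=29) = 32; EF_J = 32+8 = 40
Expected project duration μ = 40 days. Critical path: A → D → H → J.

Variance along critical path = 9.000 + 1.778 + 7.111 + 9.000 = 26.889; σ = √26.889 = 5.185 days.
Z = (50 − 40) / 5.185 = 1.928
P(T ≤ 50) = Φ(1.928) ≈ 0.973

0.973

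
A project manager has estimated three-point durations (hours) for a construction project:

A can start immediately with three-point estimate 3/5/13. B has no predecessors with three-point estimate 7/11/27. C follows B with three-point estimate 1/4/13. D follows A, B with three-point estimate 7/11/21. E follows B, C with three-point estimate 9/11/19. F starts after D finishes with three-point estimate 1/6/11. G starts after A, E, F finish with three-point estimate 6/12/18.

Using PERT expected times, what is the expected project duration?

43 hours

te_A = (3 + 4·5 + 13)/6 = 36/6 = 6
te_B = (7 + 4·11 + 27)/6 = 78/6 = 13
te_C = (1 + 4·4 + 13)/6 = 30/6 = 5
te_D = (7 + 4·11 + 21)/6 = 72/6 = 12
te_E = (9 + 4·11 + 19)/6 = 72/6 = 12
te_F = (1 + 4·6 + 11)/6 = 36/6 = 6
te_G = (6 + 4·12 + 18)/6 = 72/6 = 12

Forward pass:
ES_A = 0; EF_A = 6
ES_B = 0; EF_B = 13
ES_C = 13; EF_C = 13+5 = 18
ES_D = max(EF_A=6, EF_B=13) = 13; EF_D = 13+12 = 25
ES_E = max(EF_B=13, EF_C=18) = 18; EF_E = 18+12 = 30
ES_F = 25; EF_F = 25+6 = 31
ES_G = max(EF_A=6, EF_E=30, EF_F=31) = 31; EF_G = 31+12 = 43
Expected project duration μ = 43 hours. Critical path: B → D → F → G.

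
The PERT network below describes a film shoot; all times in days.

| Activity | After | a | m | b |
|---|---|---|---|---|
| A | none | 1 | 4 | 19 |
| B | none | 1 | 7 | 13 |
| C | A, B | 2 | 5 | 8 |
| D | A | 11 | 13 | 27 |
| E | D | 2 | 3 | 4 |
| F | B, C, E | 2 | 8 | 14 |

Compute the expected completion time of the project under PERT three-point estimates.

te_A = (1 + 4·4 + 19)/6 = 36/6 = 6
te_B = (1 + 4·7 + 13)/6 = 42/6 = 7
te_C = (2 + 4·5 + 8)/6 = 30/6 = 5
te_D = (11 + 4·13 + 27)/6 = 90/6 = 15
te_E = (2 + 4·3 + 4)/6 = 18/6 = 3
te_F = (2 + 4·8 + 14)/6 = 48/6 = 8

Forward pass:
ES_A = 0; EF_A = 6
ES_B = 0; EF_B = 7
ES_C = max(EF_A=6, EF_B=7) = 7; EF_C = 7+5 = 12
ES_D = 6; EF_D = 6+15 = 21
ES_E = 21; EF_E = 21+3 = 24
ES_F = max(EF_B=7, EF_C=12, EF_E=24) = 24; EF_F = 24+8 = 32
Expected project duration μ = 32 days. Critical path: A → D → E → F.

32 days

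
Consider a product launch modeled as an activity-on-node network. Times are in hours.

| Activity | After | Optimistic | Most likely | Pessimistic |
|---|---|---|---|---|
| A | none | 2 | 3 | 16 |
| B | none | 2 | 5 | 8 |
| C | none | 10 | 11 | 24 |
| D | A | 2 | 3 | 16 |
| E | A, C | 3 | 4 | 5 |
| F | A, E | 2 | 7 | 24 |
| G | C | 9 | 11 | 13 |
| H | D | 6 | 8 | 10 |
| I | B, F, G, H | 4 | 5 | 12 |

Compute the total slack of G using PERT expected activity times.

te_A = (2 + 4·3 + 16)/6 = 30/6 = 5
te_B = (2 + 4·5 + 8)/6 = 30/6 = 5
te_C = (10 + 4·11 + 24)/6 = 78/6 = 13
te_D = (2 + 4·3 + 16)/6 = 30/6 = 5
te_E = (3 + 4·4 + 5)/6 = 24/6 = 4
te_F = (2 + 4·7 + 24)/6 = 54/6 = 9
te_G = (9 + 4·11 + 13)/6 = 66/6 = 11
te_H = (6 + 4·8 + 10)/6 = 48/6 = 8
te_I = (4 + 4·5 + 12)/6 = 36/6 = 6

Forward pass:
ES_A = 0; EF_A = 5
ES_B = 0; EF_B = 5
ES_C = 0; EF_C = 13
ES_D = 5; EF_D = 5+5 = 10
ES_E = max(EF_A=5, EF_C=13) = 13; EF_E = 13+4 = 17
ES_F = max(EF_A=5, EF_E=17) = 17; EF_F = 17+9 = 26
ES_G = 13; EF_G = 13+11 = 24
ES_H = 10; EF_H = 10+8 = 18
ES_I = max(EF_B=5, EF_F=26, EF_G=24, EF_H=18) = 26; EF_I = 26+6 = 32
Expected project duration μ = 32 hours. Critical path: C → E → F → I.

Backward pass:
LF_I = 32; LS_I = 32−6 = 26
LF_H = LS_I = 26; LS_H = 26−8 = 18
LF_G = LS_I = 26; LS_G = 26−11 = 15
LF_F = LS_I = 26; LS_F = 26−9 = 17
LF_E = LS_F = 17; LS_E = 17−4 = 13
LF_D = LS_H = 18; LS_D = 18−5 = 13
LF_C = min(LS_E=13, LS_G=15) = 13; LS_C = 13−13 = 0
LF_B = LS_I = 26; LS_B = 26−5 = 21
LF_A = min(LS_D=13, LS_E=13, LS_F=17) = 13; LS_A = 13−5 = 8
Slack_G = LS_G − ES_G = 15 − 13 = 2

2 hours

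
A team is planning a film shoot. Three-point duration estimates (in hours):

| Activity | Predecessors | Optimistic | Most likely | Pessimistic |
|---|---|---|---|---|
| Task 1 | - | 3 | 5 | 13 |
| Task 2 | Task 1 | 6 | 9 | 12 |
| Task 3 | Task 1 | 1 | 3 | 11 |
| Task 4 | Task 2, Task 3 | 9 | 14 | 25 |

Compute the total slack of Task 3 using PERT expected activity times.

5 hours

te_Task 1 = (3 + 4·5 + 13)/6 = 36/6 = 6
te_Task 2 = (6 + 4·9 + 12)/6 = 54/6 = 9
te_Task 3 = (1 + 4·3 + 11)/6 = 24/6 = 4
te_Task 4 = (9 + 4·14 + 25)/6 = 90/6 = 15

Forward pass:
ES_Task 1 = 0; EF_Task 1 = 6
ES_Task 2 = 6; EF_Task 2 = 6+9 = 15
ES_Task 3 = 6; EF_Task 3 = 6+4 = 10
ES_Task 4 = max(EF_Task 2=15, EF_Task 3=10) = 15; EF_Task 4 = 15+15 = 30
Expected project duration μ = 30 hours. Critical path: Task 1 → Task 2 → Task 4.

Backward pass:
LF_Task 4 = 30; LS_Task 4 = 30−15 = 15
LF_Task 3 = LS_Task 4 = 15; LS_Task 3 = 15−4 = 11
LF_Task 2 = LS_Task 4 = 15; LS_Task 2 = 15−9 = 6
LF_Task 1 = min(LS_Task 2=6, LS_Task 3=11) = 6; LS_Task 1 = 6−6 = 0
Slack_Task 3 = LS_Task 3 − ES_Task 3 = 11 − 6 = 5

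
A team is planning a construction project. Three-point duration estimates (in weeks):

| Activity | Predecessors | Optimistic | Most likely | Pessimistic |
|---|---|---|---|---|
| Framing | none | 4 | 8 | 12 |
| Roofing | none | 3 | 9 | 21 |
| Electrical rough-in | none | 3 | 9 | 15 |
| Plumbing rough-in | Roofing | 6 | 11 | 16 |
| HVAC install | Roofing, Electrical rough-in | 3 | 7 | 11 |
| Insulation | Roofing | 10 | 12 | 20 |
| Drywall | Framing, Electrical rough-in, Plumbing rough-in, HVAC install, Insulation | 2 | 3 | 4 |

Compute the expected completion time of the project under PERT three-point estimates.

te_Framing = (4 + 4·8 + 12)/6 = 48/6 = 8
te_Roofing = (3 + 4·9 + 21)/6 = 60/6 = 10
te_Electrical rough-in = (3 + 4·9 + 15)/6 = 54/6 = 9
te_Plumbing rough-in = (6 + 4·11 + 16)/6 = 66/6 = 11
te_HVAC install = (3 + 4·7 + 11)/6 = 42/6 = 7
te_Insulation = (10 + 4·12 + 20)/6 = 78/6 = 13
te_Drywall = (2 + 4·3 + 4)/6 = 18/6 = 3

Forward pass:
ES_Framing = 0; EF_Framing = 8
ES_Roofing = 0; EF_Roofing = 10
ES_Electrical rough-in = 0; EF_Electrical rough-in = 9
ES_Plumbing rough-in = 10; EF_Plumbing rough-in = 10+11 = 21
ES_HVAC install = max(EF_Roofing=10, EF_Electrical rough-in=9) = 10; EF_HVAC install = 10+7 = 17
ES_Insulation = 10; EF_Insulation = 10+13 = 23
ES_Drywall = max(EF_Framing=8, EF_Electrical rough-in=9, EF_Plumbing rough-in=21, EF_HVAC install=17, EF_Insulation=23) = 23; EF_Drywall = 23+3 = 26
Expected project duration μ = 26 weeks. Critical path: Roofing → Insulation → Drywall.

26 weeks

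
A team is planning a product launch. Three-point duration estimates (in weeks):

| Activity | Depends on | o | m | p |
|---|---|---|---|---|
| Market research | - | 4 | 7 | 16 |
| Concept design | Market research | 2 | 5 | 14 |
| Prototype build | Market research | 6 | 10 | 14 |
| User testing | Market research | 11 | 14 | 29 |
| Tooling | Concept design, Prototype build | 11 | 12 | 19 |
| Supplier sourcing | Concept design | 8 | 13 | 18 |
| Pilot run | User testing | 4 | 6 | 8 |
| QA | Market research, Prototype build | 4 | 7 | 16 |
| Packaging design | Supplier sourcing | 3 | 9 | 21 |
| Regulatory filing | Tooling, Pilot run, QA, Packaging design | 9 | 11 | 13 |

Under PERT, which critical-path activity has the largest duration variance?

Packaging design

te_Market research = (4 + 4·7 + 16)/6 = 48/6 = 8; σ²_Market research = ((16−4)/6)² = 4.000
te_Concept design = (2 + 4·5 + 14)/6 = 36/6 = 6; σ²_Concept design = ((14−2)/6)² = 4.000
te_Prototype build = (6 + 4·10 + 14)/6 = 60/6 = 10; σ²_Prototype build = ((14−6)/6)² = 1.778
te_User testing = (11 + 4·14 + 29)/6 = 96/6 = 16; σ²_User testing = ((29−11)/6)² = 9.000
te_Tooling = (11 + 4·12 + 19)/6 = 78/6 = 13; σ²_Tooling = ((19−11)/6)² = 1.778
te_Supplier sourcing = (8 + 4·13 + 18)/6 = 78/6 = 13; σ²_Supplier sourcing = ((18−8)/6)² = 2.778
te_Pilot run = (4 + 4·6 + 8)/6 = 36/6 = 6; σ²_Pilot run = ((8−4)/6)² = 0.444
te_QA = (4 + 4·7 + 16)/6 = 48/6 = 8; σ²_QA = ((16−4)/6)² = 4.000
te_Packaging design = (3 + 4·9 + 21)/6 = 60/6 = 10; σ²_Packaging design = ((21−3)/6)² = 9.000
te_Regulatory filing = (9 + 4·11 + 13)/6 = 66/6 = 11; σ²_Regulatory filing = ((13−9)/6)² = 0.444

Forward pass:
ES_Market research = 0; EF_Market research = 8
ES_Concept design = 8; EF_Concept design = 8+6 = 14
ES_Prototype build = 8; EF_Prototype build = 8+10 = 18
ES_User testing = 8; EF_User testing = 8+16 = 24
ES_Tooling = max(EF_Concept design=14, EF_Prototype build=18) = 18; EF_Tooling = 18+13 = 31
ES_Supplier sourcing = 14; EF_Supplier sourcing = 14+13 = 27
ES_Pilot run = 24; EF_Pilot run = 24+6 = 30
ES_QA = max(EF_Market research=8, EF_Prototype build=18) = 18; EF_QA = 18+8 = 26
ES_Packaging design = 27; EF_Packaging design = 27+10 = 37
ES_Regulatory filing = max(EF_Tooling=31, EF_Pilot run=30, EF_QA=26, EF_Packaging design=37) = 37; EF_Regulatory filing = 37+11 = 48
Expected project duration μ = 48 weeks. Critical path: Market research → Concept design → Supplier sourcing → Packaging design → Regulatory filing.

Variances on critical path: σ²_Market research=4.000, σ²_Concept design=4.000, σ²_Supplier sourcing=2.778, σ²_Packaging design=9.000, σ²_Regulatory filing=0.444.
Largest is σ²_Packaging design = 9.000.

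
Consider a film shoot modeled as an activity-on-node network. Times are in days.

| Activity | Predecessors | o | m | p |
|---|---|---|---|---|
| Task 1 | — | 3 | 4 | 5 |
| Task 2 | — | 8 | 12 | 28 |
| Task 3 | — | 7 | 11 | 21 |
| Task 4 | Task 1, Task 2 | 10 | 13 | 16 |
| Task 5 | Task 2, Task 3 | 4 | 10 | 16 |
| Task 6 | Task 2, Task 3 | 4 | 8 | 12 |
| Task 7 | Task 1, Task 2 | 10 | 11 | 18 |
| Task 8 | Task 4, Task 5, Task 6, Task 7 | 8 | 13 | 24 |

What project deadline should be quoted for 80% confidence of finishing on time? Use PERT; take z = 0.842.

te_Task 1 = (3 + 4·4 + 5)/6 = 24/6 = 4; σ²_Task 1 = ((5−3)/6)² = 0.111
te_Task 2 = (8 + 4·12 + 28)/6 = 84/6 = 14; σ²_Task 2 = ((28−8)/6)² = 11.111
te_Task 3 = (7 + 4·11 + 21)/6 = 72/6 = 12; σ²_Task 3 = ((21−7)/6)² = 5.444
te_Task 4 = (10 + 4·13 + 16)/6 = 78/6 = 13; σ²_Task 4 = ((16−10)/6)² = 1.000
te_Task 5 = (4 + 4·10 + 16)/6 = 60/6 = 10; σ²_Task 5 = ((16−4)/6)² = 4.000
te_Task 6 = (4 + 4·8 + 12)/6 = 48/6 = 8; σ²_Task 6 = ((12−4)/6)² = 1.778
te_Task 7 = (10 + 4·11 + 18)/6 = 72/6 = 12; σ²_Task 7 = ((18−10)/6)² = 1.778
te_Task 8 = (8 + 4·13 + 24)/6 = 84/6 = 14; σ²_Task 8 = ((24−8)/6)² = 7.111

Forward pass:
ES_Task 1 = 0; EF_Task 1 = 4
ES_Task 2 = 0; EF_Task 2 = 14
ES_Task 3 = 0; EF_Task 3 = 12
ES_Task 4 = max(EF_Task 1=4, EF_Task 2=14) = 14; EF_Task 4 = 14+13 = 27
ES_Task 5 = max(EF_Task 2=14, EF_Task 3=12) = 14; EF_Task 5 = 14+10 = 24
ES_Task 6 = max(EF_Task 2=14, EF_Task 3=12) = 14; EF_Task 6 = 14+8 = 22
ES_Task 7 = max(EF_Task 1=4, EF_Task 2=14) = 14; EF_Task 7 = 14+12 = 26
ES_Task 8 = max(EF_Task 4=27, EF_Task 5=24, EF_Task 6=22, EF_Task 7=26) = 27; EF_Task 8 = 27+14 = 41
Expected project duration μ = 41 days. Critical path: Task 2 → Task 4 → Task 8.

Variance along critical path = 11.111 + 1.000 + 7.111 = 19.222; σ = 4.384 days.
D = μ + z·σ = 41 + 0.842·4.384 = 44.7 days

44.7 days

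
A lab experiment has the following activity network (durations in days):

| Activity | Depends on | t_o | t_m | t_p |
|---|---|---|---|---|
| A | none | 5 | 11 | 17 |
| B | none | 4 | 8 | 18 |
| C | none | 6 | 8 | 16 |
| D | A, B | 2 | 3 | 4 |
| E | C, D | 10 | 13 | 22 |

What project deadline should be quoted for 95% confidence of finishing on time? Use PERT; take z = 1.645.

32.7 days

te_A = (5 + 4·11 + 17)/6 = 66/6 = 11; σ²_A = ((17−5)/6)² = 4.000
te_B = (4 + 4·8 + 18)/6 = 54/6 = 9; σ²_B = ((18−4)/6)² = 5.444
te_C = (6 + 4·8 + 16)/6 = 54/6 = 9; σ²_C = ((16−6)/6)² = 2.778
te_D = (2 + 4·3 + 4)/6 = 18/6 = 3; σ²_D = ((4−2)/6)² = 0.111
te_E = (10 + 4·13 + 22)/6 = 84/6 = 14; σ²_E = ((22−10)/6)² = 4.000

Forward pass:
ES_A = 0; EF_A = 11
ES_B = 0; EF_B = 9
ES_C = 0; EF_C = 9
ES_D = max(EF_A=11, EF_B=9) = 11; EF_D = 11+3 = 14
ES_E = max(EF_C=9, EF_D=14) = 14; EF_E = 14+14 = 28
Expected project duration μ = 28 days. Critical path: A → D → E.

Variance along critical path = 4.000 + 0.111 + 4.000 = 8.111; σ = 2.848 days.
D = μ + z·σ = 28 + 1.645·2.848 = 32.7 days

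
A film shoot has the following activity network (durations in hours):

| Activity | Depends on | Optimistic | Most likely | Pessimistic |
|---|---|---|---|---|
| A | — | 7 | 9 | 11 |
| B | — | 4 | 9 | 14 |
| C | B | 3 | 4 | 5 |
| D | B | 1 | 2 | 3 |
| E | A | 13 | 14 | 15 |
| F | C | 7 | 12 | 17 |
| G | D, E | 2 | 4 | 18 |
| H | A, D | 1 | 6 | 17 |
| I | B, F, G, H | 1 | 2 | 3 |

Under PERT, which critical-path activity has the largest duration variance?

G

te_A = (7 + 4·9 + 11)/6 = 54/6 = 9; σ²_A = ((11−7)/6)² = 0.444
te_B = (4 + 4·9 + 14)/6 = 54/6 = 9; σ²_B = ((14−4)/6)² = 2.778
te_C = (3 + 4·4 + 5)/6 = 24/6 = 4; σ²_C = ((5−3)/6)² = 0.111
te_D = (1 + 4·2 + 3)/6 = 12/6 = 2; σ²_D = ((3−1)/6)² = 0.111
te_E = (13 + 4·14 + 15)/6 = 84/6 = 14; σ²_E = ((15−13)/6)² = 0.111
te_F = (7 + 4·12 + 17)/6 = 72/6 = 12; σ²_F = ((17−7)/6)² = 2.778
te_G = (2 + 4·4 + 18)/6 = 36/6 = 6; σ²_G = ((18−2)/6)² = 7.111
te_H = (1 + 4·6 + 17)/6 = 42/6 = 7; σ²_H = ((17−1)/6)² = 7.111
te_I = (1 + 4·2 + 3)/6 = 12/6 = 2; σ²_I = ((3−1)/6)² = 0.111

Forward pass:
ES_A = 0; EF_A = 9
ES_B = 0; EF_B = 9
ES_C = 9; EF_C = 9+4 = 13
ES_D = 9; EF_D = 9+2 = 11
ES_E = 9; EF_E = 9+14 = 23
ES_F = 13; EF_F = 13+12 = 25
ES_G = max(EF_D=11, EF_E=23) = 23; EF_G = 23+6 = 29
ES_H = max(EF_A=9, EF_D=11) = 11; EF_H = 11+7 = 18
ES_I = max(EF_B=9, EF_F=25, EF_G=29, EF_H=18) = 29; EF_I = 29+2 = 31
Expected project duration μ = 31 hours. Critical path: A → E → G → I.

Variances on critical path: σ²_A=0.444, σ²_E=0.111, σ²_G=7.111, σ²_I=0.111.
Largest is σ²_G = 7.111.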